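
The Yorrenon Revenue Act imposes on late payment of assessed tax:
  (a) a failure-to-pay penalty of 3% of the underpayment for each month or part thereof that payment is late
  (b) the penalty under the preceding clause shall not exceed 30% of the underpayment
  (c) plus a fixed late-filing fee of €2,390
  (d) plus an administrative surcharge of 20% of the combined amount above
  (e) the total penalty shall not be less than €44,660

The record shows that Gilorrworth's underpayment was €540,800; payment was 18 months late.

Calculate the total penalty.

Accrued rate: 3% × 18 = 54%, capped at 30% → 30%
Failure-to-pay penalty: 30% of €540,800 = €162,240
Penalty before surcharge: €162,240 + €2,390 = €164,630
Administrative surcharge: 20% of €164,630 = €32,926
Total penalty: €164,630 + €32,926 = €197,556
Minimum €44,660: €197,556 meets the minimum, no increase.

€197,556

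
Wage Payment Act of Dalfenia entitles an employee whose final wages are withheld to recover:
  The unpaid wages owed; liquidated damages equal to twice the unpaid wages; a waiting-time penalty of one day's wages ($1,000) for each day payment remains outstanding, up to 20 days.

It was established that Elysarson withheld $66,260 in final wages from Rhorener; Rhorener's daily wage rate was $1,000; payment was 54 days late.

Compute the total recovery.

$218,780

Doubled: 2 × $66,260 = $132,520
Penalty days: min(54, 20) = 20
Waiting-time penalty: 20 × $1,000 = $20,000
Total award: $66,260 + $132,520 + $20,000 = $218,780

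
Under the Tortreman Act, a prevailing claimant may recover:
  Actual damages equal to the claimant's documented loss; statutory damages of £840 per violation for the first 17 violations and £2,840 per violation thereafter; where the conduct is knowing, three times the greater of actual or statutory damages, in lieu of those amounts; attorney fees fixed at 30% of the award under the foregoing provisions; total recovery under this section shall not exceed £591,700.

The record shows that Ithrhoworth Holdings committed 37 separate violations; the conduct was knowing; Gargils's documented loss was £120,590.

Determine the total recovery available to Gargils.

£470,301

First 17 violations: 17 × £840 = £14,280
Remaining violations: (37 − 17) × £2,840 = £56,800
Statutory damages: £14,280 + £56,800 = £71,080
Greater of actual damages (£120,590) or statutory damages (£71,080): £120,590
Trebled: 3 × £120,590 = £361,770
Attorney fees: 30% of £361,770 = £108,531
Total before cap: £361,770 + £108,531 = £470,301
Cap at £591,700: £470,301 is within the cap, no reduction.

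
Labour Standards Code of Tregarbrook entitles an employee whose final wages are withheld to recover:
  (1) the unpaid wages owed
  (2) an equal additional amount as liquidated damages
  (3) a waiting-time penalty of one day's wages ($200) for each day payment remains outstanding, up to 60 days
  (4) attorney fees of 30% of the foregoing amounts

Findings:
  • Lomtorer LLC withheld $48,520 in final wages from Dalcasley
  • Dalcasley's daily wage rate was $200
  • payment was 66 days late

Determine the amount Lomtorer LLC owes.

$141,752

Liquidated damages (equal amount): $48,520
Penalty days: min(66, 60) = 60
Waiting-time penalty: 60 × $200 = $12,000
Subtotal: $48,520 + $48,520 + $12,000 = $109,040
Attorney fees: 30% of $109,040 = $32,712
Total award: $109,040 + $32,712 = $141,752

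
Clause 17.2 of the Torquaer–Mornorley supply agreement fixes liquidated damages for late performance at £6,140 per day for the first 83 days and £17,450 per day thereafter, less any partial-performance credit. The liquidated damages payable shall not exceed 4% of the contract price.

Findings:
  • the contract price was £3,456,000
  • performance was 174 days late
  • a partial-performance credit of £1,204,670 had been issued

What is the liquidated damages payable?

First 83 days: 83 × £6,140 = £509,620
Remaining days: (174 − 83) × £17,450 = £1,587,950
Accrued per-day damages: £509,620 + £1,587,950 = £2,097,570
Less partial-performance credit: £2,097,570 − £1,204,670 = £892,900
Cap: 4% of £3,456,000 = £138,240
Cap at £138,240: £892,900 exceeds the cap → £138,240

£138,240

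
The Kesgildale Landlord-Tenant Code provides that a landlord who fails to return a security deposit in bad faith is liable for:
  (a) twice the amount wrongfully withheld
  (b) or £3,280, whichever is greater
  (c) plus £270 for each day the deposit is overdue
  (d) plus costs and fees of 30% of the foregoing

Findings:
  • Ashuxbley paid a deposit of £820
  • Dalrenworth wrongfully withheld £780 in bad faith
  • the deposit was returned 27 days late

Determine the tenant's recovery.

Recovery: £13,741

Doubled: 2 × £780 = £1,560
Minimum £3,280: £1,560 is below the minimum → £3,280
Late-return penalty: 27 × £270 = £7,290
Damages plus late penalty: £3,280 + £7,290 = £10,570
Costs and fees: 30% of £10,570 = £3,171
Total recovery: £10,570 + £3,171 = £13,741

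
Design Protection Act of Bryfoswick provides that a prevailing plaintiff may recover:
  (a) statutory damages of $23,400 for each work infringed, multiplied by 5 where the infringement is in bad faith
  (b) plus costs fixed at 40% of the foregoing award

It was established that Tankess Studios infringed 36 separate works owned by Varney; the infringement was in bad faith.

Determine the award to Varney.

Statutory damages: 36 × $23,400 = $842,400
Multiplied by 5: 5 × $842,400 = $4,212,000
Costs: 40% of $4,212,000 = $1,684,800
Award plus costs: $4,212,000 + $1,684,800 = $5,896,800

$5,896,800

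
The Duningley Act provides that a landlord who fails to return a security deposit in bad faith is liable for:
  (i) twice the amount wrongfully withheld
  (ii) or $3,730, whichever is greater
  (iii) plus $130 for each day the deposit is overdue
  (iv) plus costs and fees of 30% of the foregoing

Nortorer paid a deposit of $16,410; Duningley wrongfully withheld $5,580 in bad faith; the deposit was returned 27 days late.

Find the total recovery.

$19,071

Doubled: 2 × $5,580 = $11,160
Minimum $3,730: $11,160 meets the minimum, no increase.
Late-return penalty: 27 × $130 = $3,510
Damages plus late penalty: $11,160 + $3,510 = $14,670
Costs and fees: 30% of $14,670 = $4,401
Total recovery: $14,670 + $4,401 = $19,071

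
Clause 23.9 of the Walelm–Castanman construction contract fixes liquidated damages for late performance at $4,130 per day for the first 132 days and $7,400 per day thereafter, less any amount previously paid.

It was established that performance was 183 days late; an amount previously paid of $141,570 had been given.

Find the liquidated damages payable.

First 132 days: 132 × $4,130 = $545,160
Remaining days: (183 − 132) × $7,400 = $377,400
Accrued per-day damages: $545,160 + $377,400 = $922,560
Less amount previously paid: $922,560 − $141,570 = $780,990

$780,990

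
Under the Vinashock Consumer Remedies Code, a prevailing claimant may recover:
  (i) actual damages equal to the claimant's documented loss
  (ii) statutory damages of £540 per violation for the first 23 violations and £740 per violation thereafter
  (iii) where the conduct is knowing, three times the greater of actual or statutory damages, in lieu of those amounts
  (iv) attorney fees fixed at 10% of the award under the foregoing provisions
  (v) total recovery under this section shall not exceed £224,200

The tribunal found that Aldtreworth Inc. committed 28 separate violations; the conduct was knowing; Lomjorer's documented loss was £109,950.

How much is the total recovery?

First 23 violations: 23 × £540 = £12,420
Remaining violations: (28 − 23) × £740 = £3,700
Statutory damages: £12,420 + £3,700 = £16,120
Greater of actual damages (£109,950) or statutory damages (£16,120): £109,950
Trebled: 3 × £109,950 = £329,850
Attorney fees: 10% of £329,850 = £32,985
Total before cap: £329,850 + £32,985 = £362,835
Cap at £224,200: £362,835 exceeds the cap → £224,200

£224,200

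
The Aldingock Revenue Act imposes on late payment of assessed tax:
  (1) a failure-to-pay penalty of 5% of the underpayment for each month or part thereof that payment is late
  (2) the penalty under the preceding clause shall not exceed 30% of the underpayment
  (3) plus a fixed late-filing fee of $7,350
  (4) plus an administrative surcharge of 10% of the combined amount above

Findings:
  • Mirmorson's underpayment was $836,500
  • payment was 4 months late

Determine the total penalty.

Accrued rate: 5% × 4 = 20%, capped at 30% → 20%
Failure-to-pay penalty: 20% of $836,500 = $167,300
Penalty before surcharge: $167,300 + $7,350 = $174,650
Administrative surcharge: 10% of $174,650 = $17,465
Total penalty: $174,650 + $17,465 = $192,115

Penalty: $192,115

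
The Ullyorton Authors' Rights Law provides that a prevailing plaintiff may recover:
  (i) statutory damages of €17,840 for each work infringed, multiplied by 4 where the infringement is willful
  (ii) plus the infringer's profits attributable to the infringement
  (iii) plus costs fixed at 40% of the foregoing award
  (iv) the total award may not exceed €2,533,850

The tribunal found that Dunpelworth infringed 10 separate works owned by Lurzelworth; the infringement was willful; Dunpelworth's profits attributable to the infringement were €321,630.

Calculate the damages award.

€1,449,322

Statutory damages: 10 × €17,840 = €178,400
Multiplied by 4: 4 × €178,400 = €713,600
Combined award: €713,600 + €321,630 = €1,035,230
Costs: 40% of €1,035,230 = €414,092
Award plus costs: €1,035,230 + €414,092 = €1,449,322
Cap at €2,533,850: €1,449,322 is within the cap, no reduction.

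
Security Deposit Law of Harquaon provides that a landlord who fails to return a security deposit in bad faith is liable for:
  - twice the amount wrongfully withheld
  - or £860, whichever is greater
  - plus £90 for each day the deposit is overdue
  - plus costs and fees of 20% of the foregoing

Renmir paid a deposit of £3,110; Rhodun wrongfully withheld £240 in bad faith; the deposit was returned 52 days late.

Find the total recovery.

Doubled: 2 × £240 = £480
Minimum £860: £480 is below the minimum → £860
Late-return penalty: 52 × £90 = £4,680
Damages plus late penalty: £860 + £4,680 = £5,540
Costs and fees: 20% of £5,540 = £1,108
Total recovery: £5,540 + £1,108 = £6,648

£6,648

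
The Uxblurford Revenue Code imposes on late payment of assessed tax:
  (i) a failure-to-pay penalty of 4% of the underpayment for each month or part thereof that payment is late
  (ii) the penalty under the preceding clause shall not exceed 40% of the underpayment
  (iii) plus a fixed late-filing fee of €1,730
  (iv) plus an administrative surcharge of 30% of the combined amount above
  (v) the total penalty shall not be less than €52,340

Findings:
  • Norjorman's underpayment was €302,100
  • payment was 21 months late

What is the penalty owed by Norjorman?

€159,341

Accrued rate: 4% × 21 = 84%, capped at 40% → 40%
Failure-to-pay penalty: 40% of €302,100 = €120,840
Penalty before surcharge: €120,840 + €1,730 = €122,570
Administrative surcharge: 30% of €122,570 = €36,771
Total penalty: €122,570 + €36,771 = €159,341
Minimum €52,340: €159,341 meets the minimum, no increase.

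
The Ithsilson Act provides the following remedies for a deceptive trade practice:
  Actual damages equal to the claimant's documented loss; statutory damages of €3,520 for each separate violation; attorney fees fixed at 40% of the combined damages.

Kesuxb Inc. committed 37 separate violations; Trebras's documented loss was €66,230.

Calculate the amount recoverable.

€275,058

Statutory damages: 37 × €3,520 = €130,240
Combined damages: €66,230 + €130,240 = €196,470
Attorney fees: 40% of €196,470 = €78,588
Total recovery: €196,470 + €78,588 = €275,058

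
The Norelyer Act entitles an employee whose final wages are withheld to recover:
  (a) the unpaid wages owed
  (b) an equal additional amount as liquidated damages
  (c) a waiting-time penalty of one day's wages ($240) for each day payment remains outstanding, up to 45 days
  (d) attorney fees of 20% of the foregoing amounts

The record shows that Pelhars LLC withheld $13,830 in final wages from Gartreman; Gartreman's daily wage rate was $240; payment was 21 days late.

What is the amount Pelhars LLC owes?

Liquidated damages (equal amount): $13,830
Penalty days: min(21, 45) = 21
Waiting-time penalty: 21 × $240 = $5,040
Subtotal: $13,830 + $13,830 + $5,040 = $32,700
Attorney fees: 20% of $32,700 = $6,540
Total award: $32,700 + $6,540 = $39,240

$39,240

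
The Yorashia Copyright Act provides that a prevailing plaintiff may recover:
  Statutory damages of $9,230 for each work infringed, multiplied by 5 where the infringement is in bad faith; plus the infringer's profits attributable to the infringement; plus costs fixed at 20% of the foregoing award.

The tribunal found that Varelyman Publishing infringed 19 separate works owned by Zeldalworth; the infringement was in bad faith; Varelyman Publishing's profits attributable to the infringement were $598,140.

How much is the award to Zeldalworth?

$1,769,988

Statutory damages: 19 × $9,230 = $175,370
Multiplied by 5: 5 × $175,370 = $876,850
Combined award: $876,850 + $598,140 = $1,474,990
Costs: 20% of $1,474,990 = $294,998
Award plus costs: $1,474,990 + $294,998 = $1,769,988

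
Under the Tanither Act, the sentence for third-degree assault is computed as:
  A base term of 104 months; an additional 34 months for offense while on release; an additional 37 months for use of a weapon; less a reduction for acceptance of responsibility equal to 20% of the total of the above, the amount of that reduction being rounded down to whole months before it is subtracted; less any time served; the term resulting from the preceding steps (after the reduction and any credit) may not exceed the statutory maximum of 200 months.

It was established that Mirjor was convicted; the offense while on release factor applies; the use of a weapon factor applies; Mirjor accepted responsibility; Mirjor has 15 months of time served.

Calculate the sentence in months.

125 months

Offense while on release enhancement: +34 months
Use of a weapon enhancement: +37 months
Adjusted term: 104 months + 34 months + 37 months = 175 months
Acceptance of responsibility reduction: 20% of 175 months = 35 months (rounded down)
After reduction: 175 − 35 = 140 months
Less time served: 140 months − 15 months = 125 months
Cap at 200 months: 125 months is within the cap, no reduction.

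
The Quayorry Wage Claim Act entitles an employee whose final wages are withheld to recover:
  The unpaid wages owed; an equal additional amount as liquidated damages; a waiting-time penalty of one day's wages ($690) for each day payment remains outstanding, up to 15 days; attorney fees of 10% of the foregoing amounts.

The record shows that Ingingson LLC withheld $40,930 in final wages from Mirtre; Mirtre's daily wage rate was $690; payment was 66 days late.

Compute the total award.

Liquidated damages (equal amount): $40,930
Penalty days: min(66, 15) = 15
Waiting-time penalty: 15 × $690 = $10,350
Subtotal: $40,930 + $40,930 + $10,350 = $92,210
Attorney fees: 10% of $92,210 = $9,221
Total award: $92,210 + $9,221 = $101,431

Total award: $101,431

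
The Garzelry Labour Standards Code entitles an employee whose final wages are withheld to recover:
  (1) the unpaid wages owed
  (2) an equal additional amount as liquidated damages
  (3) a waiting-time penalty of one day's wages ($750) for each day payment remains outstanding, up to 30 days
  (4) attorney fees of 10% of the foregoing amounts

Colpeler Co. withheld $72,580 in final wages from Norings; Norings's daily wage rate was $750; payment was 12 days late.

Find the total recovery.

Total award: $169,576

Liquidated damages (equal amount): $72,580
Penalty days: min(12, 30) = 12
Waiting-time penalty: 12 × $750 = $9,000
Subtotal: $72,580 + $72,580 + $9,000 = $154,160
Attorney fees: 10% of $154,160 = $15,416
Total award: $154,160 + $15,416 = $169,576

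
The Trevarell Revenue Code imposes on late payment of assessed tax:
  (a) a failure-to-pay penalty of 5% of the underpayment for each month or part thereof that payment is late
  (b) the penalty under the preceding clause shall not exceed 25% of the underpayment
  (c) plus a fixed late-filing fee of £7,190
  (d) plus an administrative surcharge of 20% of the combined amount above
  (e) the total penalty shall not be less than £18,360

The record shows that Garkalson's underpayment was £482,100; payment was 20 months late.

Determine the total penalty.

Accrued rate: 5% × 20 = 100%, capped at 25% → 25%
Failure-to-pay penalty: 25% of £482,100 = £120,525
Penalty before surcharge: £120,525 + £7,190 = £127,715
Administrative surcharge: 20% of £127,715 = £25,543
Total penalty: £127,715 + £25,543 = £153,258
Minimum £18,360: £153,258 meets the minimum, no increase.

Penalty: £153,258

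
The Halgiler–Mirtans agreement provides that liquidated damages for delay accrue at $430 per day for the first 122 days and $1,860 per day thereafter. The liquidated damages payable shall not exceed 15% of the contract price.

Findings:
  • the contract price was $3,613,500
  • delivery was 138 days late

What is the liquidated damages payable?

First 122 days: 122 × $430 = $52,460
Remaining days: (138 − 122) × $1,860 = $29,760
Accrued per-day damages: $52,460 + $29,760 = $82,220
Cap: 15% of $3,613,500 = $542,025
Cap at $542,025: $82,220 is within the cap, no reduction.

$82,220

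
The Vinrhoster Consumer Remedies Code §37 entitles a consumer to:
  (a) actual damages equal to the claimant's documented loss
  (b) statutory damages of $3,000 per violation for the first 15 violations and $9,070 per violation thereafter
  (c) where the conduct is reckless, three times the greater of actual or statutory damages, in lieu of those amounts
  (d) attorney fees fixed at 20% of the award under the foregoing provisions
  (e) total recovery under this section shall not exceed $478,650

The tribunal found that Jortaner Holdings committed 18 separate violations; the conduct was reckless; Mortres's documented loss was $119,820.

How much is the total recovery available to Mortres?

Total recovery: $431,352

First 15 violations: 15 × $3,000 = $45,000
Remaining violations: (18 − 15) × $9,070 = $27,210
Statutory damages: $45,000 + $27,210 = $72,210
Greater of actual damages ($119,820) or statutory damages ($72,210): $119,820
Trebled: 3 × $119,820 = $359,460
Attorney fees: 20% of $359,460 = $71,892
Total before cap: $359,460 + $71,892 = $431,352
Cap at $478,650: $431,352 is within the cap, no reduction.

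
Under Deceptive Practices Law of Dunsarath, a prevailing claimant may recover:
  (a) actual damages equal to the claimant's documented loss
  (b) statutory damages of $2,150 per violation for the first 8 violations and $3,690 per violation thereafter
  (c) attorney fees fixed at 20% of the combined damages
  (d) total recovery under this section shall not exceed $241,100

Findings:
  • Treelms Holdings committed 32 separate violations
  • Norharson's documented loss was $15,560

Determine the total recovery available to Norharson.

$145,584

First 8 violations: 8 × $2,150 = $17,200
Remaining violations: (32 − 8) × $3,690 = $88,560
Statutory damages: $17,200 + $88,560 = $105,760
Combined damages: $15,560 + $105,760 = $121,320
Attorney fees: 20% of $121,320 = $24,264
Total before cap: $121,320 + $24,264 = $145,584
Cap at $241,100: $145,584 is within the cap, no reduction.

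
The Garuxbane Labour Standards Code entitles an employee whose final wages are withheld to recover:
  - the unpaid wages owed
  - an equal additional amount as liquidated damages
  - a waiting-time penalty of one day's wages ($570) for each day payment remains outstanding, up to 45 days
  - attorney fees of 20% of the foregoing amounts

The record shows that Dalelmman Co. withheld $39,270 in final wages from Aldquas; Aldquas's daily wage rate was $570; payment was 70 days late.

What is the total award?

$125,028

Liquidated damages (equal amount): $39,270
Penalty days: min(70, 45) = 45
Waiting-time penalty: 45 × $570 = $25,650
Subtotal: $39,270 + $39,270 + $25,650 = $104,190
Attorney fees: 20% of $104,190 = $20,838
Total award: $104,190 + $20,838 = $125,028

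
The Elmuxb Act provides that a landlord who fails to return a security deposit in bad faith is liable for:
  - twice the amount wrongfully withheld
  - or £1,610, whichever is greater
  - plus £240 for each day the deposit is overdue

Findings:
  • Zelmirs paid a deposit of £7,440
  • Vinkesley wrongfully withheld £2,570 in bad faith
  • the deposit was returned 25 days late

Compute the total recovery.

Doubled: 2 × £2,570 = £5,140
Minimum £1,610: £5,140 meets the minimum, no increase.
Late-return penalty: 25 × £240 = £6,000
Damages plus late penalty: £5,140 + £6,000 = £11,140

£11,140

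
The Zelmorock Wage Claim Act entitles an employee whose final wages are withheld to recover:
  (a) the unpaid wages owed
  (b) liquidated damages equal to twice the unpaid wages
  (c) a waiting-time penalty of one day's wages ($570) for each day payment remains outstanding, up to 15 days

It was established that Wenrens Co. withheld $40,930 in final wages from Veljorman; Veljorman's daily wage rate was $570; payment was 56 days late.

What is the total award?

Total award: $131,340

Doubled: 2 × $40,930 = $81,860
Penalty days: min(56, 15) = 15
Waiting-time penalty: 15 × $570 = $8,550
Total award: $40,930 + $81,860 + $8,550 = $131,340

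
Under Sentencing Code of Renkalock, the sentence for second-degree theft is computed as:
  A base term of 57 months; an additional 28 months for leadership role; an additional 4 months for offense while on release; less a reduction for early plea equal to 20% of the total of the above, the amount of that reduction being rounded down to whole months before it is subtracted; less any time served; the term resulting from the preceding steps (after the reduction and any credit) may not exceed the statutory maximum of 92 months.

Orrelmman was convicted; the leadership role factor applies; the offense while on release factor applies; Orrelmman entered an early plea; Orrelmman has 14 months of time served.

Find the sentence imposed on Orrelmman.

Leadership role enhancement: +28 months
Offense while on release enhancement: +4 months
Adjusted term: 57 months + 28 months + 4 months = 89 months
Early plea reduction: 20% of 89 months = 17 months (rounded down)
After reduction: 89 − 17 = 72 months
Less time served: 72 months − 14 months = 58 months
Cap at 92 months: 58 months is within the cap, no reduction.

58 months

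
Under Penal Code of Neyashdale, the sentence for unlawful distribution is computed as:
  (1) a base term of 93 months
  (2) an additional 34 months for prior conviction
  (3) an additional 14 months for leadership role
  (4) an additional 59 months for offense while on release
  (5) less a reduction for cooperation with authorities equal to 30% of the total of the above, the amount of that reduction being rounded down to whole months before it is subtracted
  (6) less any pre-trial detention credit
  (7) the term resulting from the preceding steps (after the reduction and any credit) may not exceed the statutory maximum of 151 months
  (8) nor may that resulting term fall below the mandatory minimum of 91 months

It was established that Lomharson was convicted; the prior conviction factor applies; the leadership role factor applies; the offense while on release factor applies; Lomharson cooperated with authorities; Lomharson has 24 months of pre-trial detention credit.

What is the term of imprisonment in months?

116 months

Prior conviction enhancement: +34 months
Leadership role enhancement: +14 months
Offense while on release enhancement: +59 months
Adjusted term: 93 months + 34 months + 14 months + 59 months = 200 months
Cooperation with authorities reduction: 30% of 200 months = 60 months (rounded down)
After reduction: 200 − 60 = 140 months
Less pre-trial detention credit: 140 months − 24 months = 116 months
Cap at 151 months: 116 months is within the cap, no reduction.
Minimum 91 months: 116 months meets the minimum, no increase.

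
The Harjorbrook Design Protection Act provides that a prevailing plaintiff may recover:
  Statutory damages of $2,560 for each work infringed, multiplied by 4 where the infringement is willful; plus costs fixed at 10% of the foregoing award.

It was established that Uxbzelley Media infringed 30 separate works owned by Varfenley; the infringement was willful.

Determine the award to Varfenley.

Statutory damages: 30 × $2,560 = $76,800
Multiplied by 4: 4 × $76,800 = $307,200
Costs: 10% of $307,200 = $30,720
Award plus costs: $307,200 + $30,720 = $337,920

$337,920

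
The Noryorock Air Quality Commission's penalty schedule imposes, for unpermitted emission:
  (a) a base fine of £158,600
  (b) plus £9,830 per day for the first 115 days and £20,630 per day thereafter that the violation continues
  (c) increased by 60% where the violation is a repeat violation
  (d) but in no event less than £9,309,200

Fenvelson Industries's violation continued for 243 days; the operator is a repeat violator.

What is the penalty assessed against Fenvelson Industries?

£9,309,200

First 115 days: 115 × £9,830 = £1,130,450
Remaining days: (243 − 115) × £20,630 = £2,640,640
Per-day component: £1,130,450 + £2,640,640 = £3,771,090
Base plus per-day: £158,600 + £3,771,090 = £3,929,690
Enhancement: 60% of £3,929,690 = £2,357,814
Enhanced fine: £3,929,690 + £2,357,814 = £6,287,504
Minimum £9,309,200: £6,287,504 is below the minimum → £9,309,200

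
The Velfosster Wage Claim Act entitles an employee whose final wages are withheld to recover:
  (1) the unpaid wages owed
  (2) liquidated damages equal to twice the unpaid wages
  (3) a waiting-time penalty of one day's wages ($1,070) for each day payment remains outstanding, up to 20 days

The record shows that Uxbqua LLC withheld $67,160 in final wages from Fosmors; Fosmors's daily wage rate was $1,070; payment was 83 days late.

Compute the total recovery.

$222,880

Doubled: 2 × $67,160 = $134,320
Penalty days: min(83, 20) = 20
Waiting-time penalty: 20 × $1,070 = $21,400
Total award: $67,160 + $134,320 + $21,400 = $222,880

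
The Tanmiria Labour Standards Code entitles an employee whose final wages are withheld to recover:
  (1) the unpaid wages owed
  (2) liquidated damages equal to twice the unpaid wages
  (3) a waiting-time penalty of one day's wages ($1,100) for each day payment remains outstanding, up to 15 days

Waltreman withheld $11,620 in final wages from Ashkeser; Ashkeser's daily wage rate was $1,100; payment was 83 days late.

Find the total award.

Total award: $51,360

Doubled: 2 × $11,620 = $23,240
Penalty days: min(83, 15) = 15
Waiting-time penalty: 15 × $1,100 = $16,500
Total award: $11,620 + $23,240 + $16,500 = $51,360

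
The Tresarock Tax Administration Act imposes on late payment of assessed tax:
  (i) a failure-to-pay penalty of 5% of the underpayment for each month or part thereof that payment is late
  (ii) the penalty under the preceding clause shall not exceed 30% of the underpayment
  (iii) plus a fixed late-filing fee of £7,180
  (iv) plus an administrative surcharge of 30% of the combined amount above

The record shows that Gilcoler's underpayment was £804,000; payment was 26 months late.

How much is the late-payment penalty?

Accrued rate: 5% × 26 = 130%, capped at 30% → 30%
Failure-to-pay penalty: 30% of £804,000 = £241,200
Penalty before surcharge: £241,200 + £7,180 = £248,380
Administrative surcharge: 30% of £248,380 = £74,514
Total penalty: £248,380 + £74,514 = £322,894

£322,894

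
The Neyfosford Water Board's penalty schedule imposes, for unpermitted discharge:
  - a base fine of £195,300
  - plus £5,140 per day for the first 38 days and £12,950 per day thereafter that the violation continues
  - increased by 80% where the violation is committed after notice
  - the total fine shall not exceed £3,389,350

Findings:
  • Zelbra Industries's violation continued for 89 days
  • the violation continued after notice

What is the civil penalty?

£1,891,926

First 38 days: 38 × £5,140 = £195,320
Remaining days: (89 − 38) × £12,950 = £660,450
Per-day component: £195,320 + £660,450 = £855,770
Base plus per-day: £195,300 + £855,770 = £1,051,070
Enhancement: 80% of £1,051,070 = £840,856
Enhanced fine: £1,051,070 + £840,856 = £1,891,926
Cap at £3,389,350: £1,891,926 is within the cap, no reduction.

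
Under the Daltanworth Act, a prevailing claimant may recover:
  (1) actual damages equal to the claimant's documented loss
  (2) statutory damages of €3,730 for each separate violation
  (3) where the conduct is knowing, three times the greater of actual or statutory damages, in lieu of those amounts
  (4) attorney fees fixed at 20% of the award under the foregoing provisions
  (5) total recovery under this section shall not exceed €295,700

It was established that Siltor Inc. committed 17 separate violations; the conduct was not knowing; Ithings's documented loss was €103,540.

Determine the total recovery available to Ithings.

Statutory damages: 17 × €3,730 = €63,410
Conduct not knowing: the in-lieu enhancement does not apply.
Actual plus statutory damages: €103,540 + €63,410 = €166,950
Attorney fees: 20% of €166,950 = €33,390
Total before cap: €166,950 + €33,390 = €200,340
Cap at €295,700: €200,340 is within the cap, no reduction.

€200,340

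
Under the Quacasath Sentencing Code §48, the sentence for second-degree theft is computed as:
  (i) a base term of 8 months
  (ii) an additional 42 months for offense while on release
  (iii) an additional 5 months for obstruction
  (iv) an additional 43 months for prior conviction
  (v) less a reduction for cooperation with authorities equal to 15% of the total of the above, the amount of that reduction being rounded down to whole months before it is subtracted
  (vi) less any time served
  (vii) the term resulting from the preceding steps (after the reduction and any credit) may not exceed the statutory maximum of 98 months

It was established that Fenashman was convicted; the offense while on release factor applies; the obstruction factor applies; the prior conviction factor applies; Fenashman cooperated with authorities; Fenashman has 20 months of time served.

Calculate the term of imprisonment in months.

Offense while on release enhancement: +42 months
Obstruction enhancement: +5 months
Prior conviction enhancement: +43 months
Adjusted term: 8 months + 42 months + 5 months + 43 months = 98 months
Cooperation with authorities reduction: 15% of 98 months = 14 months (rounded down)
After reduction: 98 − 14 = 84 months
Less time served: 84 months − 20 months = 64 months
Cap at 98 months: 64 months is within the cap, no reduction.

64 months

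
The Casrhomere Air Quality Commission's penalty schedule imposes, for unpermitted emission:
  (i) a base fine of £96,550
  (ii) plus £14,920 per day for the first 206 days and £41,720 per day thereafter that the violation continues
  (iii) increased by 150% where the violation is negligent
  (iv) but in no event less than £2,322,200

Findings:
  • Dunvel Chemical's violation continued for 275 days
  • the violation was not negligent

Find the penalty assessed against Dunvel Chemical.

£6,048,750

First 206 days: 206 × £14,920 = £3,073,520
Remaining days: (275 − 206) × £41,720 = £2,878,680
Per-day component: £3,073,520 + £2,878,680 = £5,952,200
Base plus per-day: £96,550 + £5,952,200 = £6,048,750
The violation was not negligent: no 150% increase.
Minimum £2,322,200: £6,048,750 meets the minimum, no increase.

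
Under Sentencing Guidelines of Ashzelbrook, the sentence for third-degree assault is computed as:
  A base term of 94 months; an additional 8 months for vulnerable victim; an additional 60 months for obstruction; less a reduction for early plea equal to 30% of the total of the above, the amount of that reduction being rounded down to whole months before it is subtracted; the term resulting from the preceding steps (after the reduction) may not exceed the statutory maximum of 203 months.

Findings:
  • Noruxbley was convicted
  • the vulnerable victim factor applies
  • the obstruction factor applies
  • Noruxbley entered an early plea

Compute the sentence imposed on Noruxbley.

Vulnerable victim enhancement: +8 months
Obstruction enhancement: +60 months
Adjusted term: 94 months + 8 months + 60 months = 162 months
Early plea reduction: 30% of 162 months = 48 months (rounded down)
After reduction: 162 − 48 = 114 months
Cap at 203 months: 114 months is within the cap, no reduction.

114 months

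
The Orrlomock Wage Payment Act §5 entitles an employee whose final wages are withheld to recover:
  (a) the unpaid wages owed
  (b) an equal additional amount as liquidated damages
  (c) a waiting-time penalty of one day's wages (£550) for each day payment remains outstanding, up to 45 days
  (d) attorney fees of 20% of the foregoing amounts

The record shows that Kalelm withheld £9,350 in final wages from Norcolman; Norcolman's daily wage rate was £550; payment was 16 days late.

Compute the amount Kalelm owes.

Liquidated damages (equal amount): £9,350
Penalty days: min(16, 45) = 16
Waiting-time penalty: 16 × £550 = £8,800
Subtotal: £9,350 + £9,350 + £8,800 = £27,500
Attorney fees: 20% of £27,500 = £5,500
Total award: £27,500 + £5,500 = £33,000

£33,000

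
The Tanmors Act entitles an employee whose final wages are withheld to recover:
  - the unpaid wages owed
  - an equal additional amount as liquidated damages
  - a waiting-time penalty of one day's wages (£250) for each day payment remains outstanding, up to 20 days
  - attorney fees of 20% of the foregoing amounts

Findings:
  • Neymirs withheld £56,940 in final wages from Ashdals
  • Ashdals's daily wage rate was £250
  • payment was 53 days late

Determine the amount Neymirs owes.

£142,656

Liquidated damages (equal amount): £56,940
Penalty days: min(53, 20) = 20
Waiting-time penalty: 20 × £250 = £5,000
Subtotal: £56,940 + £56,940 + £5,000 = £118,880
Attorney fees: 20% of £118,880 = £23,776
Total award: £118,880 + £23,776 = £142,656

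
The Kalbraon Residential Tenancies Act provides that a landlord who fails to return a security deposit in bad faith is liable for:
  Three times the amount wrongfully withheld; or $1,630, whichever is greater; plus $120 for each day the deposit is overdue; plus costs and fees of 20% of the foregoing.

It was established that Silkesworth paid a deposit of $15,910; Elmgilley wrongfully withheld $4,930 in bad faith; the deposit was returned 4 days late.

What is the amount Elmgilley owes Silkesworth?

$18,324

Trebled: 3 × $4,930 = $14,790
Minimum $1,630: $14,790 meets the minimum, no increase.
Late-return penalty: 4 × $120 = $480
Damages plus late penalty: $14,790 + $480 = $15,270
Costs and fees: 20% of $15,270 = $3,054
Total recovery: $15,270 + $3,054 = $18,324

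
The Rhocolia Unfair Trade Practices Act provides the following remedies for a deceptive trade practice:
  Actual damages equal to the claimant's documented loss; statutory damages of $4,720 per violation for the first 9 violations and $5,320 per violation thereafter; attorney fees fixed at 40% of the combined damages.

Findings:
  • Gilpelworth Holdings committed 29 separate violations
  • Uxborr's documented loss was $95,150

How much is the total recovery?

Total recovery: $341,642

First 9 violations: 9 × $4,720 = $42,480
Remaining violations: (29 − 9) × $5,320 = $106,400
Statutory damages: $42,480 + $106,400 = $148,880
Combined damages: $95,150 + $148,880 = $244,030
Attorney fees: 40% of $244,030 = $97,612
Total recovery: $244,030 + $97,612 = $341,642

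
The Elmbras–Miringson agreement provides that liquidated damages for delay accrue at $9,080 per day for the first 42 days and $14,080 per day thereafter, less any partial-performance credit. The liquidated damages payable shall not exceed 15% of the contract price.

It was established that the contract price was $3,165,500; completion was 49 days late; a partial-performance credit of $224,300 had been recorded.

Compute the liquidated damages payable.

First 42 days: 42 × $9,080 = $381,360
Remaining days: (49 − 42) × $14,080 = $98,560
Accrued per-day damages: $381,360 + $98,560 = $479,920
Less partial-performance credit: $479,920 − $224,300 = $255,620
Cap: 15% of $3,165,500 = $474,825
Cap at $474,825: $255,620 is within the cap, no reduction.

$255,620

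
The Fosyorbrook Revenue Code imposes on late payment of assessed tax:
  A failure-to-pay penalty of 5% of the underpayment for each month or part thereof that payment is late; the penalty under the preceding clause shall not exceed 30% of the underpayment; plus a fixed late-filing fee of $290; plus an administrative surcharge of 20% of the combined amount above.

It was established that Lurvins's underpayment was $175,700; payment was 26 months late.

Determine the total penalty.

Accrued rate: 5% × 26 = 130%, capped at 30% → 30%
Failure-to-pay penalty: 30% of $175,700 = $52,710
Penalty before surcharge: $52,710 + $290 = $53,000
Administrative surcharge: 20% of $53,000 = $10,600
Total penalty: $53,000 + $10,600 = $63,600

$63,600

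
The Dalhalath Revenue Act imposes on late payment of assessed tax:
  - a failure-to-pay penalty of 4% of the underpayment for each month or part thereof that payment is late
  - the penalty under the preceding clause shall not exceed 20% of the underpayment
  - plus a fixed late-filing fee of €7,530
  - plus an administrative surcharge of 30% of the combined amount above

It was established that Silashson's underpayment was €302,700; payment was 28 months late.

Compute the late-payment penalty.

€88,491

Accrued rate: 4% × 28 = 112%, capped at 20% → 20%
Failure-to-pay penalty: 20% of €302,700 = €60,540
Penalty before surcharge: €60,540 + €7,530 = €68,070
Administrative surcharge: 30% of €68,070 = €20,421
Total penalty: €68,070 + €20,421 = €88,491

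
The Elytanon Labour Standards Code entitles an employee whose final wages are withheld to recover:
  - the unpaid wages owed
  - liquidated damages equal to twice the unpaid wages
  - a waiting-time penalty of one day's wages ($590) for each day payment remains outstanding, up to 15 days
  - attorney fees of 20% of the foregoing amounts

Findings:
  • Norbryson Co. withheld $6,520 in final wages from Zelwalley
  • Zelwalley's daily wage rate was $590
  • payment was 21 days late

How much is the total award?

$34,092

Doubled: 2 × $6,520 = $13,040
Penalty days: min(21, 15) = 15
Waiting-time penalty: 15 × $590 = $8,850
Subtotal: $6,520 + $13,040 + $8,850 = $28,410
Attorney fees: 20% of $28,410 = $5,682
Total award: $28,410 + $5,682 = $34,092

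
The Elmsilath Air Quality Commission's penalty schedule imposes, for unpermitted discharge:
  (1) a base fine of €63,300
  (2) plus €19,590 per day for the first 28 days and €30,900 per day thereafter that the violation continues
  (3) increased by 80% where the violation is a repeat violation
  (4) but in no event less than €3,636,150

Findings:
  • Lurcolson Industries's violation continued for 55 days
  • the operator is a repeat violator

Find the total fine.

€3,636,150

First 28 days: 28 × €19,590 = €548,520
Remaining days: (55 − 28) × €30,900 = €834,300
Per-day component: €548,520 + €834,300 = €1,382,820
Base plus per-day: €63,300 + €1,382,820 = €1,446,120
Enhancement: 80% of €1,446,120 = €1,156,896
Enhanced fine: €1,446,120 + €1,156,896 = €2,603,016
Minimum €3,636,150: €2,603,016 is below the minimum → €3,636,150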